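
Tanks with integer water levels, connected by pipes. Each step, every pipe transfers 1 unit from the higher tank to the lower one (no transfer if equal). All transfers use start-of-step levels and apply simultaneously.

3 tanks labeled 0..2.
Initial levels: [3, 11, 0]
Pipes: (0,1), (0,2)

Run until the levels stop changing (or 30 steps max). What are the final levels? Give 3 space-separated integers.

Step 1: flows [1->0,0->2] -> levels [3 10 1]
Step 2: flows [1->0,0->2] -> levels [3 9 2]
Step 3: flows [1->0,0->2] -> levels [3 8 3]
Step 4: flows [1->0,0=2] -> levels [4 7 3]
Step 5: flows [1->0,0->2] -> levels [4 6 4]
Step 6: flows [1->0,0=2] -> levels [5 5 4]
Step 7: flows [0=1,0->2] -> levels [4 5 5]
Step 8: flows [1->0,2->0] -> levels [6 4 4]
Step 9: flows [0->1,0->2] -> levels [4 5 5]
  -> period-2 cycle: step 9 state = step 7 state; never stabilizes
  -> state at step 30: (30-7) mod 2 = 1, same as step 8 -> [6 4 4]

Answer: 6 4 4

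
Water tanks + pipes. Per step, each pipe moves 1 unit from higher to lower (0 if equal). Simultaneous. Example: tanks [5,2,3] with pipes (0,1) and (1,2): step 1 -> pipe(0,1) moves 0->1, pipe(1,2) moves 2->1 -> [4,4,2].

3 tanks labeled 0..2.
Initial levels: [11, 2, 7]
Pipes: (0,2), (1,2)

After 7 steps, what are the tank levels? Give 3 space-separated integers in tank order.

Answer: 7 7 6

Derivation:
Step 1: flows [0->2,2->1] -> levels [10 3 7]
Step 2: flows [0->2,2->1] -> levels [9 4 7]
Step 3: flows [0->2,2->1] -> levels [8 5 7]
Step 4: flows [0->2,2->1] -> levels [7 6 7]
Step 5: flows [0=2,2->1] -> levels [7 7 6]
Step 6: flows [0->2,1->2] -> levels [6 6 8]
Step 7: flows [2->0,2->1] -> levels [7 7 6]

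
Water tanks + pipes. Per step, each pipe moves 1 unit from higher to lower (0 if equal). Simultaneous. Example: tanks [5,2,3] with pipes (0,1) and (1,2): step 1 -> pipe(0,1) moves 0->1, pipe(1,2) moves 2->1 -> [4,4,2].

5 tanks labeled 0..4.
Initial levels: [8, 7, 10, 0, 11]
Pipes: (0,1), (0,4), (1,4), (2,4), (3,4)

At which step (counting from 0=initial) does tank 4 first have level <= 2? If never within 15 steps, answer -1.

Step 1: flows [0->1,4->0,4->1,4->2,4->3] -> levels [8 9 11 1 7]
Step 2: flows [1->0,0->4,1->4,2->4,4->3] -> levels [8 7 10 2 9]
Step 3: flows [0->1,4->0,4->1,2->4,4->3] -> levels [8 9 9 3 7]
Step 4: flows [1->0,0->4,1->4,2->4,4->3] -> levels [8 7 8 4 9]
Step 5: flows [0->1,4->0,4->1,4->2,4->3] -> levels [8 9 9 5 5]
Step 6: flows [1->0,0->4,1->4,2->4,3=4] -> levels [8 7 8 5 8]
Step 7: flows [0->1,0=4,4->1,2=4,4->3] -> levels [7 9 8 6 6]
Step 8: flows [1->0,0->4,1->4,2->4,3=4] -> levels [7 7 7 6 9]
Step 9: flows [0=1,4->0,4->1,4->2,4->3] -> levels [8 8 8 7 5]
Step 10: flows [0=1,0->4,1->4,2->4,3->4] -> levels [7 7 7 6 9]
  -> period-2 cycle (repeats step 8); tank 4 never drops to <=2
Tank 4 never reaches <=2 within 15 steps

Answer: -1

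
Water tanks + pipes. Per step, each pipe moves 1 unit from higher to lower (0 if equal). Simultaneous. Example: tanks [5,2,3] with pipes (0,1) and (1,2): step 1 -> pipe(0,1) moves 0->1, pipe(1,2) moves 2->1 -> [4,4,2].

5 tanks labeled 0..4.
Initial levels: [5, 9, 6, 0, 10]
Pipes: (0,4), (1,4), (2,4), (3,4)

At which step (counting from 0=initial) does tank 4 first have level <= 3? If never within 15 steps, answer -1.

Answer: -1

Derivation:
Step 1: flows [4->0,4->1,4->2,4->3] -> levels [6 10 7 1 6]
Step 2: flows [0=4,1->4,2->4,4->3] -> levels [6 9 6 2 7]
Step 3: flows [4->0,1->4,4->2,4->3] -> levels [7 8 7 3 5]
Step 4: flows [0->4,1->4,2->4,4->3] -> levels [6 7 6 4 7]
Step 5: flows [4->0,1=4,4->2,4->3] -> levels [7 7 7 5 4]
Step 6: flows [0->4,1->4,2->4,3->4] -> levels [6 6 6 4 8]
Step 7: flows [4->0,4->1,4->2,4->3] -> levels [7 7 7 5 4]
  -> period-2 cycle (repeats step 5); tank 4 never drops to <=3
Tank 4 never reaches <=3 within 15 steps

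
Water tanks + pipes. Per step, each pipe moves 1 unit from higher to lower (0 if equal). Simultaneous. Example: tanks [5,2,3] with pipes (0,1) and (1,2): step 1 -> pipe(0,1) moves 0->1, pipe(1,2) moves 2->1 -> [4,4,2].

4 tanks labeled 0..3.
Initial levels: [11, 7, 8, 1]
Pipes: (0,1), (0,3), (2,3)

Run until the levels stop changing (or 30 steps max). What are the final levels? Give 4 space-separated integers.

Answer: 8 7 7 5

Derivation:
Step 1: flows [0->1,0->3,2->3] -> levels [9 8 7 3]
Step 2: flows [0->1,0->3,2->3] -> levels [7 9 6 5]
Step 3: flows [1->0,0->3,2->3] -> levels [7 8 5 7]
Step 4: flows [1->0,0=3,3->2] -> levels [8 7 6 6]
Step 5: flows [0->1,0->3,2=3] -> levels [6 8 6 7]
Step 6: flows [1->0,3->0,3->2] -> levels [8 7 7 5]
Step 7: flows [0->1,0->3,2->3] -> levels [6 8 6 7]
  -> period-2 cycle: step 7 state = step 5 state; never stabilizes
  -> state at step 30: (30-5) mod 2 = 1, same as step 6 -> [8 7 7 5]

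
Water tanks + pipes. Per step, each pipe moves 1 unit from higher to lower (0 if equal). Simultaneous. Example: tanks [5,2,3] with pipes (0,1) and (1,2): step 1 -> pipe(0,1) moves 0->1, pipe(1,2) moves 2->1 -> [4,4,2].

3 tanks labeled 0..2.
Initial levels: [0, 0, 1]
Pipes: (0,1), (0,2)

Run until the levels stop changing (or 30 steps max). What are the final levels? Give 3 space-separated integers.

Step 1: flows [0=1,2->0] -> levels [1 0 0]
Step 2: flows [0->1,0->2] -> levels [-1 1 1]
Step 3: flows [1->0,2->0] -> levels [1 0 0]
  -> period-2 cycle: step 3 state = step 1 state; never stabilizes
  -> state at step 30: (30-1) mod 2 = 1, same as step 2 -> [-1 1 1]

Answer: -1 1 1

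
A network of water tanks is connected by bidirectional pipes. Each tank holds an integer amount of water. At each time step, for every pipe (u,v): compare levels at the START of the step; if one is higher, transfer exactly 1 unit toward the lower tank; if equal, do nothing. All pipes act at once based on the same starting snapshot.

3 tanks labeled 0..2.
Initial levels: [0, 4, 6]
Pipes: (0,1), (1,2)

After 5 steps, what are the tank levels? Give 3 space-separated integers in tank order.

Answer: 4 2 4

Derivation:
Step 1: flows [1->0,2->1] -> levels [1 4 5]
Step 2: flows [1->0,2->1] -> levels [2 4 4]
Step 3: flows [1->0,1=2] -> levels [3 3 4]
Step 4: flows [0=1,2->1] -> levels [3 4 3]
Step 5: flows [1->0,1->2] -> levels [4 2 4]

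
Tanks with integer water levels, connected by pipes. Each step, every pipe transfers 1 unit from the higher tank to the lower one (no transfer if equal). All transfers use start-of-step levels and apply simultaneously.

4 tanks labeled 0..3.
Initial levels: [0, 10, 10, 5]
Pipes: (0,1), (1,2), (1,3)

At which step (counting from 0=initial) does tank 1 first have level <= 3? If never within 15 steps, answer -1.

Step 1: flows [1->0,1=2,1->3] -> levels [1 8 10 6]
Step 2: flows [1->0,2->1,1->3] -> levels [2 7 9 7]
Step 3: flows [1->0,2->1,1=3] -> levels [3 7 8 7]
Step 4: flows [1->0,2->1,1=3] -> levels [4 7 7 7]
Step 5: flows [1->0,1=2,1=3] -> levels [5 6 7 7]
Step 6: flows [1->0,2->1,3->1] -> levels [6 7 6 6]
Step 7: flows [1->0,1->2,1->3] -> levels [7 4 7 7]
Step 8: flows [0->1,2->1,3->1] -> levels [6 7 6 6]
  -> period-2 cycle (repeats step 6); tank 1 never drops to <=3
Tank 1 never reaches <=3 within 15 steps

Answer: -1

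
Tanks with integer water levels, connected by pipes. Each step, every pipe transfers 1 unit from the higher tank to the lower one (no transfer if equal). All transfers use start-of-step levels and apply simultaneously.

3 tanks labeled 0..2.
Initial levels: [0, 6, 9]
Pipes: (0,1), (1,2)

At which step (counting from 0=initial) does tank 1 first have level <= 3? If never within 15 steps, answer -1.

Answer: -1

Derivation:
Step 1: flows [1->0,2->1] -> levels [1 6 8]
Step 2: flows [1->0,2->1] -> levels [2 6 7]
Step 3: flows [1->0,2->1] -> levels [3 6 6]
Step 4: flows [1->0,1=2] -> levels [4 5 6]
Step 5: flows [1->0,2->1] -> levels [5 5 5]
Step 6: flows [0=1,1=2] -> levels [5 5 5]
  -> stable; tank 1 stays at 5 > 3
Tank 1 never reaches <=3 within 15 steps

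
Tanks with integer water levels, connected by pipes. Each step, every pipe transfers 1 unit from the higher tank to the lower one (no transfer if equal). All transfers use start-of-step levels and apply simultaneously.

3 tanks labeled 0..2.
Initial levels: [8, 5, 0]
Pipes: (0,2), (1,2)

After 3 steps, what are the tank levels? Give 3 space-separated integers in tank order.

Answer: 5 4 4

Derivation:
Step 1: flows [0->2,1->2] -> levels [7 4 2]
Step 2: flows [0->2,1->2] -> levels [6 3 4]
Step 3: flows [0->2,2->1] -> levels [5 4 4]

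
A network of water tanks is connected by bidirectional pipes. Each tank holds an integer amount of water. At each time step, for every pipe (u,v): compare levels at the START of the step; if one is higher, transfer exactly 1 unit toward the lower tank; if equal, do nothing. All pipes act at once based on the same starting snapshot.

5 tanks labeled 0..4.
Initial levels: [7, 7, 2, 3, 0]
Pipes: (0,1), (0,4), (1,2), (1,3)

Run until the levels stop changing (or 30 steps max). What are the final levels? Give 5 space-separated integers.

Answer: 4 2 5 5 3

Derivation:
Step 1: flows [0=1,0->4,1->2,1->3] -> levels [6 5 3 4 1]
Step 2: flows [0->1,0->4,1->2,1->3] -> levels [4 4 4 5 2]
Step 3: flows [0=1,0->4,1=2,3->1] -> levels [3 5 4 4 3]
Step 4: flows [1->0,0=4,1->2,1->3] -> levels [4 2 5 5 3]
Step 5: flows [0->1,0->4,2->1,3->1] -> levels [2 5 4 4 4]
Step 6: flows [1->0,4->0,1->2,1->3] -> levels [4 2 5 5 3]
  -> period-2 cycle: step 6 state = step 4 state; never stabilizes
  -> state at step 30: (30-4) mod 2 = 0, same as step 4 -> [4 2 5 5 3]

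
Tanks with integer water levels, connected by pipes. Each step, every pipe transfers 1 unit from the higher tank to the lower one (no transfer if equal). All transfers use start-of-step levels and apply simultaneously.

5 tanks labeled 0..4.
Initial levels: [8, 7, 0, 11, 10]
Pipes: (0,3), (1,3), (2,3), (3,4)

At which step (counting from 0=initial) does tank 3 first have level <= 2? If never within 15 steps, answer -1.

Step 1: flows [3->0,3->1,3->2,3->4] -> levels [9 8 1 7 11]
Step 2: flows [0->3,1->3,3->2,4->3] -> levels [8 7 2 9 10]
Step 3: flows [3->0,3->1,3->2,4->3] -> levels [9 8 3 7 9]
Step 4: flows [0->3,1->3,3->2,4->3] -> levels [8 7 4 9 8]
Step 5: flows [3->0,3->1,3->2,3->4] -> levels [9 8 5 5 9]
Step 6: flows [0->3,1->3,2=3,4->3] -> levels [8 7 5 8 8]
Step 7: flows [0=3,3->1,3->2,3=4] -> levels [8 8 6 6 8]
Step 8: flows [0->3,1->3,2=3,4->3] -> levels [7 7 6 9 7]
Step 9: flows [3->0,3->1,3->2,3->4] -> levels [8 8 7 5 8]
Step 10: flows [0->3,1->3,2->3,4->3] -> levels [7 7 6 9 7]
  -> period-2 cycle (repeats step 8); tank 3 never drops to <=2
Tank 3 never reaches <=2 within 15 steps

Answer: -1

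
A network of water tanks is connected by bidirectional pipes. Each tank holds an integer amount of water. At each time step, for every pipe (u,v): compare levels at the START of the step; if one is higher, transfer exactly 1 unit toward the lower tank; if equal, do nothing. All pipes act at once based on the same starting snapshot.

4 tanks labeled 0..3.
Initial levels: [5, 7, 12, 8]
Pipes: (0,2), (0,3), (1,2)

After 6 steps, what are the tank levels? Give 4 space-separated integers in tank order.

Step 1: flows [2->0,3->0,2->1] -> levels [7 8 10 7]
Step 2: flows [2->0,0=3,2->1] -> levels [8 9 8 7]
Step 3: flows [0=2,0->3,1->2] -> levels [7 8 9 8]
Step 4: flows [2->0,3->0,2->1] -> levels [9 9 7 7]
Step 5: flows [0->2,0->3,1->2] -> levels [7 8 9 8]
  -> period-2 cycle: step 5 state = step 3 state
  -> state at step 6: (6-3) mod 2 = 1, same as step 4 -> [9 9 7 7]

Answer: 9 9 7 7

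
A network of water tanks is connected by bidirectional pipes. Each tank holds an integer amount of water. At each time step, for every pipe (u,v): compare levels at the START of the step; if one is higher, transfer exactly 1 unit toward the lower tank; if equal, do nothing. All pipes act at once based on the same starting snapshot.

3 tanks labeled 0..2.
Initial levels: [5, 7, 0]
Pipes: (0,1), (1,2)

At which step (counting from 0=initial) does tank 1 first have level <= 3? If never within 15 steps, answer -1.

Answer: -1

Derivation:
Step 1: flows [1->0,1->2] -> levels [6 5 1]
Step 2: flows [0->1,1->2] -> levels [5 5 2]
Step 3: flows [0=1,1->2] -> levels [5 4 3]
Step 4: flows [0->1,1->2] -> levels [4 4 4]
Step 5: flows [0=1,1=2] -> levels [4 4 4]
  -> stable; tank 1 stays at 4 > 3
Tank 1 never reaches <=3 within 15 steps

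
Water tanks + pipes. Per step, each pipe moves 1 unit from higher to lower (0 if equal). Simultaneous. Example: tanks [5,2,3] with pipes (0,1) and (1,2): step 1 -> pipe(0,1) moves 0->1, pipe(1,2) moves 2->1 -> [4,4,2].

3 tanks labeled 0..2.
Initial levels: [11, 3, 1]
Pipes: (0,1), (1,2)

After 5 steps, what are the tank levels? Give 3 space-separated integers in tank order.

Step 1: flows [0->1,1->2] -> levels [10 3 2]
Step 2: flows [0->1,1->2] -> levels [9 3 3]
Step 3: flows [0->1,1=2] -> levels [8 4 3]
Step 4: flows [0->1,1->2] -> levels [7 4 4]
Step 5: flows [0->1,1=2] -> levels [6 5 4]

Answer: 6 5 4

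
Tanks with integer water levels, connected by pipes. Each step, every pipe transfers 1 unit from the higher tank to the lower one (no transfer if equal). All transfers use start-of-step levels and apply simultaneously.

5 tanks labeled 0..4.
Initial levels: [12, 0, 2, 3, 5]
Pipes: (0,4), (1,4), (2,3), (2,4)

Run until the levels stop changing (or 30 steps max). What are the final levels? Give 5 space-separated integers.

Answer: 4 4 3 4 7

Derivation:
Step 1: flows [0->4,4->1,3->2,4->2] -> levels [11 1 4 2 4]
Step 2: flows [0->4,4->1,2->3,2=4] -> levels [10 2 3 3 4]
Step 3: flows [0->4,4->1,2=3,4->2] -> levels [9 3 4 3 3]
Step 4: flows [0->4,1=4,2->3,2->4] -> levels [8 3 2 4 5]
Step 5: flows [0->4,4->1,3->2,4->2] -> levels [7 4 4 3 4]
Step 6: flows [0->4,1=4,2->3,2=4] -> levels [6 4 3 4 5]
Step 7: flows [0->4,4->1,3->2,4->2] -> levels [5 5 5 3 4]
Step 8: flows [0->4,1->4,2->3,2->4] -> levels [4 4 3 4 7]
Step 9: flows [4->0,4->1,3->2,4->2] -> levels [5 5 5 3 4]
  -> period-2 cycle: step 9 state = step 7 state; never stabilizes
  -> state at step 30: (30-7) mod 2 = 1, same as step 8 -> [4 4 3 4 7]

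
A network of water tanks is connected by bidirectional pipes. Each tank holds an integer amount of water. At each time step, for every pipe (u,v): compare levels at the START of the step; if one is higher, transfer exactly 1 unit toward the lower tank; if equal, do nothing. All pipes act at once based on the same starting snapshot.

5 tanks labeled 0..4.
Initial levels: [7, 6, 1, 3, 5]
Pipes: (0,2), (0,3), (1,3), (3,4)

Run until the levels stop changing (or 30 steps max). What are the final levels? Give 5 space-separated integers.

Answer: 5 6 3 3 5

Derivation:
Step 1: flows [0->2,0->3,1->3,4->3] -> levels [5 5 2 6 4]
Step 2: flows [0->2,3->0,3->1,3->4] -> levels [5 6 3 3 5]
Step 3: flows [0->2,0->3,1->3,4->3] -> levels [3 5 4 6 4]
Step 4: flows [2->0,3->0,3->1,3->4] -> levels [5 6 3 3 5]
  -> period-2 cycle: step 4 state = step 2 state; never stabilizes
  -> state at step 30: (30-2) mod 2 = 0, same as step 2 -> [5 6 3 3 5]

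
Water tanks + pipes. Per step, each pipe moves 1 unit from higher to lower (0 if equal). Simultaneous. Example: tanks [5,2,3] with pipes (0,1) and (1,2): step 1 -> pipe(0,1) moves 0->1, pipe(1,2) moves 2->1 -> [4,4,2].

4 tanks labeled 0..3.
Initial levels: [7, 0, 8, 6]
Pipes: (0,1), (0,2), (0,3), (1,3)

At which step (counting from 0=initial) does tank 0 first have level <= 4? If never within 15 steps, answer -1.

Step 1: flows [0->1,2->0,0->3,3->1] -> levels [6 2 7 6]
Step 2: flows [0->1,2->0,0=3,3->1] -> levels [6 4 6 5]
Step 3: flows [0->1,0=2,0->3,3->1] -> levels [4 6 6 5]
Tank 0 first reaches <=4 at step 3

Answer: 3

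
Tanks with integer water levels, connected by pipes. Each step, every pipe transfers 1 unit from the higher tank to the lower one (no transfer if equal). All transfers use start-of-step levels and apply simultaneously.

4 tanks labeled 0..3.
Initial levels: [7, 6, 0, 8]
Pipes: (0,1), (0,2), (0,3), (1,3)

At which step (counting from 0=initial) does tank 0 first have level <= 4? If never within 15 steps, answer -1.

Answer: 7

Derivation:
Step 1: flows [0->1,0->2,3->0,3->1] -> levels [6 8 1 6]
Step 2: flows [1->0,0->2,0=3,1->3] -> levels [6 6 2 7]
Step 3: flows [0=1,0->2,3->0,3->1] -> levels [6 7 3 5]
Step 4: flows [1->0,0->2,0->3,1->3] -> levels [5 5 4 7]
Step 5: flows [0=1,0->2,3->0,3->1] -> levels [5 6 5 5]
Step 6: flows [1->0,0=2,0=3,1->3] -> levels [6 4 5 6]
Step 7: flows [0->1,0->2,0=3,3->1] -> levels [4 6 6 5]
Tank 0 first reaches <=4 at step 7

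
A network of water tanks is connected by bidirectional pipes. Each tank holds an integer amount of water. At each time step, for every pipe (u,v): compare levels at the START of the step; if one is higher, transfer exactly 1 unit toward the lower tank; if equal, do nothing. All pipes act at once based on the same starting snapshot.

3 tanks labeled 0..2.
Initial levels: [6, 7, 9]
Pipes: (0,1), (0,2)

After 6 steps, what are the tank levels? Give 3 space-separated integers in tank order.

Answer: 6 8 8

Derivation:
Step 1: flows [1->0,2->0] -> levels [8 6 8]
Step 2: flows [0->1,0=2] -> levels [7 7 8]
Step 3: flows [0=1,2->0] -> levels [8 7 7]
Step 4: flows [0->1,0->2] -> levels [6 8 8]
Step 5: flows [1->0,2->0] -> levels [8 7 7]
  -> period-2 cycle: step 5 state = step 3 state
  -> state at step 6: (6-3) mod 2 = 1, same as step 4 -> [6 8 8]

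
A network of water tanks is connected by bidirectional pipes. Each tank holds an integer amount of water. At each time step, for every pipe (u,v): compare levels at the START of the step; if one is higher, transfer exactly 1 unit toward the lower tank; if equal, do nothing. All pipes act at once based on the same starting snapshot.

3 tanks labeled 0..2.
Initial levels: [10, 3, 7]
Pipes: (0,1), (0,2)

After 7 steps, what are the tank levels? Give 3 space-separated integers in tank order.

Answer: 8 6 6

Derivation:
Step 1: flows [0->1,0->2] -> levels [8 4 8]
Step 2: flows [0->1,0=2] -> levels [7 5 8]
Step 3: flows [0->1,2->0] -> levels [7 6 7]
Step 4: flows [0->1,0=2] -> levels [6 7 7]
Step 5: flows [1->0,2->0] -> levels [8 6 6]
Step 6: flows [0->1,0->2] -> levels [6 7 7]
  -> period-2 cycle: step 6 state = step 4 state
  -> state at step 7: (7-4) mod 2 = 1, same as step 5 -> [8 6 6]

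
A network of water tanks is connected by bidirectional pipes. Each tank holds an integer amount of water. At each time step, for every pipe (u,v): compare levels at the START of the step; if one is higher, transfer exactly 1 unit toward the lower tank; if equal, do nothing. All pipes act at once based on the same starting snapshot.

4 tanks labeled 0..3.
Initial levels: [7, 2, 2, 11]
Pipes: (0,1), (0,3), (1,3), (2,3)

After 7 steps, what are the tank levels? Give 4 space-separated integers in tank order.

Answer: 5 5 5 7

Derivation:
Step 1: flows [0->1,3->0,3->1,3->2] -> levels [7 4 3 8]
Step 2: flows [0->1,3->0,3->1,3->2] -> levels [7 6 4 5]
Step 3: flows [0->1,0->3,1->3,3->2] -> levels [5 6 5 6]
Step 4: flows [1->0,3->0,1=3,3->2] -> levels [7 5 6 4]
Step 5: flows [0->1,0->3,1->3,2->3] -> levels [5 5 5 7]
Step 6: flows [0=1,3->0,3->1,3->2] -> levels [6 6 6 4]
Step 7: flows [0=1,0->3,1->3,2->3] -> levels [5 5 5 7]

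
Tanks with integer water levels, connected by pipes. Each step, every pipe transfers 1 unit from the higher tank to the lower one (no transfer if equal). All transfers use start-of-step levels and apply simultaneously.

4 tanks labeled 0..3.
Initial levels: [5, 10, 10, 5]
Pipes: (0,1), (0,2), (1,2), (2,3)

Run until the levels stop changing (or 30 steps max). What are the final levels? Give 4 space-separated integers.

Answer: 8 8 6 8

Derivation:
Step 1: flows [1->0,2->0,1=2,2->3] -> levels [7 9 8 6]
Step 2: flows [1->0,2->0,1->2,2->3] -> levels [9 7 7 7]
Step 3: flows [0->1,0->2,1=2,2=3] -> levels [7 8 8 7]
Step 4: flows [1->0,2->0,1=2,2->3] -> levels [9 7 6 8]
Step 5: flows [0->1,0->2,1->2,3->2] -> levels [7 7 9 7]
Step 6: flows [0=1,2->0,2->1,2->3] -> levels [8 8 6 8]
Step 7: flows [0=1,0->2,1->2,3->2] -> levels [7 7 9 7]
  -> period-2 cycle: step 7 state = step 5 state; never stabilizes
  -> state at step 30: (30-5) mod 2 = 1, same as step 6 -> [8 8 6 8]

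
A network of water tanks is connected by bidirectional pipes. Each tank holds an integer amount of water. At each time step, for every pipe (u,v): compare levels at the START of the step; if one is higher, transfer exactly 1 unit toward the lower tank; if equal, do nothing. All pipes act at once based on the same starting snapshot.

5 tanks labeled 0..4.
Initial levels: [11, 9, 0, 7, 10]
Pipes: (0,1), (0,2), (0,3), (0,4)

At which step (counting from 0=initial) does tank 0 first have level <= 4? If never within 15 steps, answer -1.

Answer: -1

Derivation:
Step 1: flows [0->1,0->2,0->3,0->4] -> levels [7 10 1 8 11]
Step 2: flows [1->0,0->2,3->0,4->0] -> levels [9 9 2 7 10]
Step 3: flows [0=1,0->2,0->3,4->0] -> levels [8 9 3 8 9]
Step 4: flows [1->0,0->2,0=3,4->0] -> levels [9 8 4 8 8]
Step 5: flows [0->1,0->2,0->3,0->4] -> levels [5 9 5 9 9]
Step 6: flows [1->0,0=2,3->0,4->0] -> levels [8 8 5 8 8]
Step 7: flows [0=1,0->2,0=3,0=4] -> levels [7 8 6 8 8]
Step 8: flows [1->0,0->2,3->0,4->0] -> levels [9 7 7 7 7]
Step 9: flows [0->1,0->2,0->3,0->4] -> levels [5 8 8 8 8]
Step 10: flows [1->0,2->0,3->0,4->0] -> levels [9 7 7 7 7]
  -> period-2 cycle (repeats step 8); tank 0 never drops to <=4
Tank 0 never reaches <=4 within 15 steps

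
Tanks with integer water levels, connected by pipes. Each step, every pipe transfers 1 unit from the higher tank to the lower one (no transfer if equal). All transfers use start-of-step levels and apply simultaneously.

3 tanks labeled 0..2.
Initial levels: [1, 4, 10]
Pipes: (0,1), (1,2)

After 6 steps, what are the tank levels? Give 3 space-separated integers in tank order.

Step 1: flows [1->0,2->1] -> levels [2 4 9]
Step 2: flows [1->0,2->1] -> levels [3 4 8]
Step 3: flows [1->0,2->1] -> levels [4 4 7]
Step 4: flows [0=1,2->1] -> levels [4 5 6]
Step 5: flows [1->0,2->1] -> levels [5 5 5]
Step 6: flows [0=1,1=2] -> levels [5 5 5]

Answer: 5 5 5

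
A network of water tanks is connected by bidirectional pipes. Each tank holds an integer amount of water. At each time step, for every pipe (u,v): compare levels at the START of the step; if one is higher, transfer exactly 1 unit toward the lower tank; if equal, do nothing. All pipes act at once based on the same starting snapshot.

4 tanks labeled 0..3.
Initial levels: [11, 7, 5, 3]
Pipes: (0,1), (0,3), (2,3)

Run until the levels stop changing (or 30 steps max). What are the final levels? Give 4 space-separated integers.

Answer: 8 6 7 5

Derivation:
Step 1: flows [0->1,0->3,2->3] -> levels [9 8 4 5]
Step 2: flows [0->1,0->3,3->2] -> levels [7 9 5 5]
Step 3: flows [1->0,0->3,2=3] -> levels [7 8 5 6]
Step 4: flows [1->0,0->3,3->2] -> levels [7 7 6 6]
Step 5: flows [0=1,0->3,2=3] -> levels [6 7 6 7]
Step 6: flows [1->0,3->0,3->2] -> levels [8 6 7 5]
Step 7: flows [0->1,0->3,2->3] -> levels [6 7 6 7]
  -> period-2 cycle: step 7 state = step 5 state; never stabilizes
  -> state at step 30: (30-5) mod 2 = 1, same as step 6 -> [8 6 7 5]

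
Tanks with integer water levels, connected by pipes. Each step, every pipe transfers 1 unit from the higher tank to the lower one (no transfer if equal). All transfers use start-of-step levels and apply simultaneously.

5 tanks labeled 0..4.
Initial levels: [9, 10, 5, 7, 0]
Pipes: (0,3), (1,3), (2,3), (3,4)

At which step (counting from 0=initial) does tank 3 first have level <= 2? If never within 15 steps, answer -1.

Answer: -1

Derivation:
Step 1: flows [0->3,1->3,3->2,3->4] -> levels [8 9 6 7 1]
Step 2: flows [0->3,1->3,3->2,3->4] -> levels [7 8 7 7 2]
Step 3: flows [0=3,1->3,2=3,3->4] -> levels [7 7 7 7 3]
Step 4: flows [0=3,1=3,2=3,3->4] -> levels [7 7 7 6 4]
Step 5: flows [0->3,1->3,2->3,3->4] -> levels [6 6 6 8 5]
Step 6: flows [3->0,3->1,3->2,3->4] -> levels [7 7 7 4 6]
Step 7: flows [0->3,1->3,2->3,4->3] -> levels [6 6 6 8 5]
  -> period-2 cycle (repeats step 5); tank 3 never drops to <=2
Tank 3 never reaches <=2 within 15 steps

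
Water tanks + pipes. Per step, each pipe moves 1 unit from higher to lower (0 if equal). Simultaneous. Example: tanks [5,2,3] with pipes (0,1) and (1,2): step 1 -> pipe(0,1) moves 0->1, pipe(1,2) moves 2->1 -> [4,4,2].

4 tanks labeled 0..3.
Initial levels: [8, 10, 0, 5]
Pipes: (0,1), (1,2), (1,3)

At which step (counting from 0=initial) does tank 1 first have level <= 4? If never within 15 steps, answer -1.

Answer: -1

Derivation:
Step 1: flows [1->0,1->2,1->3] -> levels [9 7 1 6]
Step 2: flows [0->1,1->2,1->3] -> levels [8 6 2 7]
Step 3: flows [0->1,1->2,3->1] -> levels [7 7 3 6]
Step 4: flows [0=1,1->2,1->3] -> levels [7 5 4 7]
Step 5: flows [0->1,1->2,3->1] -> levels [6 6 5 6]
Step 6: flows [0=1,1->2,1=3] -> levels [6 5 6 6]
Step 7: flows [0->1,2->1,3->1] -> levels [5 8 5 5]
Step 8: flows [1->0,1->2,1->3] -> levels [6 5 6 6]
  -> period-2 cycle (repeats step 6); tank 1 never drops to <=4
Tank 1 never reaches <=4 within 15 steps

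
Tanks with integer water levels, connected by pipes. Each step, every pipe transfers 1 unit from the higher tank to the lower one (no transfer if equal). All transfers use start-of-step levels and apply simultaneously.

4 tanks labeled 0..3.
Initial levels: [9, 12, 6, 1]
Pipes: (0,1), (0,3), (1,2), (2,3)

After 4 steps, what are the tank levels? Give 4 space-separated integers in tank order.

Answer: 8 6 8 6

Derivation:
Step 1: flows [1->0,0->3,1->2,2->3] -> levels [9 10 6 3]
Step 2: flows [1->0,0->3,1->2,2->3] -> levels [9 8 6 5]
Step 3: flows [0->1,0->3,1->2,2->3] -> levels [7 8 6 7]
Step 4: flows [1->0,0=3,1->2,3->2] -> levels [8 6 8 6]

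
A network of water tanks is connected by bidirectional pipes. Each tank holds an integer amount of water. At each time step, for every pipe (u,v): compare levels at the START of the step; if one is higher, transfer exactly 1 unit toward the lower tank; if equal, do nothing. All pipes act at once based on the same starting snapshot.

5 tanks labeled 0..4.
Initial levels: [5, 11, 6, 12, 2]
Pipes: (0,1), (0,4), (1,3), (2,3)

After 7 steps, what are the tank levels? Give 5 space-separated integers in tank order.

Step 1: flows [1->0,0->4,3->1,3->2] -> levels [5 11 7 10 3]
Step 2: flows [1->0,0->4,1->3,3->2] -> levels [5 9 8 10 4]
Step 3: flows [1->0,0->4,3->1,3->2] -> levels [5 9 9 8 5]
Step 4: flows [1->0,0=4,1->3,2->3] -> levels [6 7 8 10 5]
Step 5: flows [1->0,0->4,3->1,3->2] -> levels [6 7 9 8 6]
Step 6: flows [1->0,0=4,3->1,2->3] -> levels [7 7 8 8 6]
Step 7: flows [0=1,0->4,3->1,2=3] -> levels [6 8 8 7 7]

Answer: 6 8 8 7 7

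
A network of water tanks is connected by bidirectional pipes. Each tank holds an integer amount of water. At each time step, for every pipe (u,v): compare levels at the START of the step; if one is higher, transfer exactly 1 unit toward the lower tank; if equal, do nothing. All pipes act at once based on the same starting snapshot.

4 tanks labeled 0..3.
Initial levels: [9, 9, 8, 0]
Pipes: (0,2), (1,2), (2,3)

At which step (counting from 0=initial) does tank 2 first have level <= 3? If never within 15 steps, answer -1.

Answer: -1

Derivation:
Step 1: flows [0->2,1->2,2->3] -> levels [8 8 9 1]
Step 2: flows [2->0,2->1,2->3] -> levels [9 9 6 2]
Step 3: flows [0->2,1->2,2->3] -> levels [8 8 7 3]
Step 4: flows [0->2,1->2,2->3] -> levels [7 7 8 4]
Step 5: flows [2->0,2->1,2->3] -> levels [8 8 5 5]
Step 6: flows [0->2,1->2,2=3] -> levels [7 7 7 5]
Step 7: flows [0=2,1=2,2->3] -> levels [7 7 6 6]
Step 8: flows [0->2,1->2,2=3] -> levels [6 6 8 6]
Step 9: flows [2->0,2->1,2->3] -> levels [7 7 5 7]
Step 10: flows [0->2,1->2,3->2] -> levels [6 6 8 6]
  -> period-2 cycle (repeats step 8); tank 2 never drops to <=3
Tank 2 never reaches <=3 within 15 steps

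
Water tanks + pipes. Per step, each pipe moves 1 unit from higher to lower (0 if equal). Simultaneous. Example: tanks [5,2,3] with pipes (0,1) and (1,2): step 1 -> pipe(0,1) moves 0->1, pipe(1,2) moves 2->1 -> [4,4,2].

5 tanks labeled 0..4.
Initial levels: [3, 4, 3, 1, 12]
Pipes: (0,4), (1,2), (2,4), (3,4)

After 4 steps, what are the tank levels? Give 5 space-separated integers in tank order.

Answer: 5 5 4 3 6

Derivation:
Step 1: flows [4->0,1->2,4->2,4->3] -> levels [4 3 5 2 9]
Step 2: flows [4->0,2->1,4->2,4->3] -> levels [5 4 5 3 6]
Step 3: flows [4->0,2->1,4->2,4->3] -> levels [6 5 5 4 3]
Step 4: flows [0->4,1=2,2->4,3->4] -> levels [5 5 4 3 6]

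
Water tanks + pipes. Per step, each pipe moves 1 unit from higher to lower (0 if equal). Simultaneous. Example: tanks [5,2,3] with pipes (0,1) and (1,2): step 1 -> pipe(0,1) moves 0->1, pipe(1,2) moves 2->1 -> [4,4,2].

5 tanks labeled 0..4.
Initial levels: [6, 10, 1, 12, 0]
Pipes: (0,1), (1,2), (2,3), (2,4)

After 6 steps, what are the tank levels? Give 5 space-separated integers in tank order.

Step 1: flows [1->0,1->2,3->2,2->4] -> levels [7 8 2 11 1]
Step 2: flows [1->0,1->2,3->2,2->4] -> levels [8 6 3 10 2]
Step 3: flows [0->1,1->2,3->2,2->4] -> levels [7 6 4 9 3]
Step 4: flows [0->1,1->2,3->2,2->4] -> levels [6 6 5 8 4]
Step 5: flows [0=1,1->2,3->2,2->4] -> levels [6 5 6 7 5]
Step 6: flows [0->1,2->1,3->2,2->4] -> levels [5 7 5 6 6]

Answer: 5 7 5 6 6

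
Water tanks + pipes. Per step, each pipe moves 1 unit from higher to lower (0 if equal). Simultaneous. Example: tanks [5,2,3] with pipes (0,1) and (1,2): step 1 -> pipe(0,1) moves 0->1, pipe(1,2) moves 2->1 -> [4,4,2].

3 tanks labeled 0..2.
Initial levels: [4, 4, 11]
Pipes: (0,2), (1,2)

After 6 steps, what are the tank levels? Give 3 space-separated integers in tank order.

Step 1: flows [2->0,2->1] -> levels [5 5 9]
Step 2: flows [2->0,2->1] -> levels [6 6 7]
Step 3: flows [2->0,2->1] -> levels [7 7 5]
Step 4: flows [0->2,1->2] -> levels [6 6 7]
  -> period-2 cycle: step 4 state = step 2 state
  -> state at step 6: (6-2) mod 2 = 0, same as step 2 -> [6 6 7]

Answer: 6 6 7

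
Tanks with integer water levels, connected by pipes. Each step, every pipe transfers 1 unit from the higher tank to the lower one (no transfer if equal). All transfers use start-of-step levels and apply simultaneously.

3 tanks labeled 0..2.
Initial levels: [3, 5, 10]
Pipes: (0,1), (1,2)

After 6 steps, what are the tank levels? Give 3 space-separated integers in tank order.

Step 1: flows [1->0,2->1] -> levels [4 5 9]
Step 2: flows [1->0,2->1] -> levels [5 5 8]
Step 3: flows [0=1,2->1] -> levels [5 6 7]
Step 4: flows [1->0,2->1] -> levels [6 6 6]
Step 5: flows [0=1,1=2] -> levels [6 6 6]
  -> stable; steps 6..6 unchanged -> [6 6 6]

Answer: 6 6 6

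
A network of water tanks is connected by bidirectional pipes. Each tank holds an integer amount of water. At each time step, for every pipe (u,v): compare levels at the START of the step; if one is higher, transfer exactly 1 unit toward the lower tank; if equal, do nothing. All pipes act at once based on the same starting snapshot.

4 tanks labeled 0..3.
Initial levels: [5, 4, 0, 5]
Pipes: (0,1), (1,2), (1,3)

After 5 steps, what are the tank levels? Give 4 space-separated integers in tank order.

Answer: 3 5 3 3

Derivation:
Step 1: flows [0->1,1->2,3->1] -> levels [4 5 1 4]
Step 2: flows [1->0,1->2,1->3] -> levels [5 2 2 5]
Step 3: flows [0->1,1=2,3->1] -> levels [4 4 2 4]
Step 4: flows [0=1,1->2,1=3] -> levels [4 3 3 4]
Step 5: flows [0->1,1=2,3->1] -> levels [3 5 3 3]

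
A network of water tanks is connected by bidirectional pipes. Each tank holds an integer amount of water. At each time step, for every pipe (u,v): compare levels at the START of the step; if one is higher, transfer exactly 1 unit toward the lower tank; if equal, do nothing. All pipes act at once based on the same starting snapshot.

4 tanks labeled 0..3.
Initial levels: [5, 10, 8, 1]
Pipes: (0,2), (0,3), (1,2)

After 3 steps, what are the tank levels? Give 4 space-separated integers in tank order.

Answer: 5 8 7 4

Derivation:
Step 1: flows [2->0,0->3,1->2] -> levels [5 9 8 2]
Step 2: flows [2->0,0->3,1->2] -> levels [5 8 8 3]
Step 3: flows [2->0,0->3,1=2] -> levels [5 8 7 4]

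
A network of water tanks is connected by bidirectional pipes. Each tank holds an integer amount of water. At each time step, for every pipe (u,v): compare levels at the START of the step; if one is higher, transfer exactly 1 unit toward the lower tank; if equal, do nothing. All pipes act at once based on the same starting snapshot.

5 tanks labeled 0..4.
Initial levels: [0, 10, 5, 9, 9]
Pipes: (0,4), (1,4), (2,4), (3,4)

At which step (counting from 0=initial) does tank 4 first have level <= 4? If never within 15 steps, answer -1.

Step 1: flows [4->0,1->4,4->2,3=4] -> levels [1 9 6 9 8]
Step 2: flows [4->0,1->4,4->2,3->4] -> levels [2 8 7 8 8]
Step 3: flows [4->0,1=4,4->2,3=4] -> levels [3 8 8 8 6]
Step 4: flows [4->0,1->4,2->4,3->4] -> levels [4 7 7 7 8]
Step 5: flows [4->0,4->1,4->2,4->3] -> levels [5 8 8 8 4]
Tank 4 first reaches <=4 at step 5

Answer: 5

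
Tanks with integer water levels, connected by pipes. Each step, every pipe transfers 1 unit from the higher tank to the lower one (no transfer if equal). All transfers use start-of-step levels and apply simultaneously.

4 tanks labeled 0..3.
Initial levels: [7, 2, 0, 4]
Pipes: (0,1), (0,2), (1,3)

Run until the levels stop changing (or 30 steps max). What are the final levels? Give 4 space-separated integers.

Answer: 2 4 4 3

Derivation:
Step 1: flows [0->1,0->2,3->1] -> levels [5 4 1 3]
Step 2: flows [0->1,0->2,1->3] -> levels [3 4 2 4]
Step 3: flows [1->0,0->2,1=3] -> levels [3 3 3 4]
Step 4: flows [0=1,0=2,3->1] -> levels [3 4 3 3]
Step 5: flows [1->0,0=2,1->3] -> levels [4 2 3 4]
Step 6: flows [0->1,0->2,3->1] -> levels [2 4 4 3]
Step 7: flows [1->0,2->0,1->3] -> levels [4 2 3 4]
  -> period-2 cycle: step 7 state = step 5 state; never stabilizes
  -> state at step 30: (30-5) mod 2 = 1, same as step 6 -> [2 4 4 3]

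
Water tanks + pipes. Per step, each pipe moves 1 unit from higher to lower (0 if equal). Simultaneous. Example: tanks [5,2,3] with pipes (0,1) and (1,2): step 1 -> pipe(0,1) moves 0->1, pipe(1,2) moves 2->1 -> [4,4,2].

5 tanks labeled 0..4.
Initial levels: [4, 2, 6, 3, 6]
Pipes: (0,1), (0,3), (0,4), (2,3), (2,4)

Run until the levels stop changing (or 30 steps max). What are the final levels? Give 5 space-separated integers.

Step 1: flows [0->1,0->3,4->0,2->3,2=4] -> levels [3 3 5 5 5]
Step 2: flows [0=1,3->0,4->0,2=3,2=4] -> levels [5 3 5 4 4]
Step 3: flows [0->1,0->3,0->4,2->3,2->4] -> levels [2 4 3 6 6]
Step 4: flows [1->0,3->0,4->0,3->2,4->2] -> levels [5 3 5 4 4]
  -> period-2 cycle: step 4 state = step 2 state; never stabilizes
  -> state at step 30: (30-2) mod 2 = 0, same as step 2 -> [5 3 5 4 4]

Answer: 5 3 5 4 4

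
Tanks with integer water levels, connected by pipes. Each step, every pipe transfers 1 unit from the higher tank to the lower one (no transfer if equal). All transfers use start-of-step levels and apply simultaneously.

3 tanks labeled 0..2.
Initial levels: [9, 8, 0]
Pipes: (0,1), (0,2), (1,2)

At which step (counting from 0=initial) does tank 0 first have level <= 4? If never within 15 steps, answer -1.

Step 1: flows [0->1,0->2,1->2] -> levels [7 8 2]
Step 2: flows [1->0,0->2,1->2] -> levels [7 6 4]
Step 3: flows [0->1,0->2,1->2] -> levels [5 6 6]
Step 4: flows [1->0,2->0,1=2] -> levels [7 5 5]
Step 5: flows [0->1,0->2,1=2] -> levels [5 6 6]
  -> period-2 cycle (repeats step 3); tank 0 never drops to <=4
Tank 0 never reaches <=4 within 15 steps

Answer: -1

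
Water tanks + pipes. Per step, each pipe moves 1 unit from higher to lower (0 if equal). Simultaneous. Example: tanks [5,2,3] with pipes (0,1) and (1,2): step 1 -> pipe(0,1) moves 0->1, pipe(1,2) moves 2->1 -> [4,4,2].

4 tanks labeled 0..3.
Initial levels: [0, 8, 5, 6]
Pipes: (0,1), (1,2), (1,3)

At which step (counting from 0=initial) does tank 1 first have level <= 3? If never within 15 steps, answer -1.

Step 1: flows [1->0,1->2,1->3] -> levels [1 5 6 7]
Step 2: flows [1->0,2->1,3->1] -> levels [2 6 5 6]
Step 3: flows [1->0,1->2,1=3] -> levels [3 4 6 6]
Step 4: flows [1->0,2->1,3->1] -> levels [4 5 5 5]
Step 5: flows [1->0,1=2,1=3] -> levels [5 4 5 5]
Step 6: flows [0->1,2->1,3->1] -> levels [4 7 4 4]
Step 7: flows [1->0,1->2,1->3] -> levels [5 4 5 5]
  -> period-2 cycle (repeats step 5); tank 1 never drops to <=3
Tank 1 never reaches <=3 within 15 steps

Answer: -1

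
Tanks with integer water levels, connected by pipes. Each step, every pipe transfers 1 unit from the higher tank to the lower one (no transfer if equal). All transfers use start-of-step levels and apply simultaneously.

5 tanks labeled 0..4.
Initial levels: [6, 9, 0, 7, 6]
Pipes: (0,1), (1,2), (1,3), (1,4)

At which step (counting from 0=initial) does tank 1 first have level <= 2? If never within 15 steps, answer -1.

Step 1: flows [1->0,1->2,1->3,1->4] -> levels [7 5 1 8 7]
Step 2: flows [0->1,1->2,3->1,4->1] -> levels [6 7 2 7 6]
Step 3: flows [1->0,1->2,1=3,1->4] -> levels [7 4 3 7 7]
Step 4: flows [0->1,1->2,3->1,4->1] -> levels [6 6 4 6 6]
Step 5: flows [0=1,1->2,1=3,1=4] -> levels [6 5 5 6 6]
Step 6: flows [0->1,1=2,3->1,4->1] -> levels [5 8 5 5 5]
Step 7: flows [1->0,1->2,1->3,1->4] -> levels [6 4 6 6 6]
Step 8: flows [0->1,2->1,3->1,4->1] -> levels [5 8 5 5 5]
  -> period-2 cycle (repeats step 6); tank 1 never drops to <=2
Tank 1 never reaches <=2 within 15 steps

Answer: -1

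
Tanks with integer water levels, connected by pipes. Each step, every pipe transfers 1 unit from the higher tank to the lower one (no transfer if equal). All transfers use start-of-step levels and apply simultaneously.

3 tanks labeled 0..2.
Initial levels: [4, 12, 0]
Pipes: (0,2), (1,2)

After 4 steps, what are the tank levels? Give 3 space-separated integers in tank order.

Step 1: flows [0->2,1->2] -> levels [3 11 2]
Step 2: flows [0->2,1->2] -> levels [2 10 4]
Step 3: flows [2->0,1->2] -> levels [3 9 4]
Step 4: flows [2->0,1->2] -> levels [4 8 4]

Answer: 4 8 4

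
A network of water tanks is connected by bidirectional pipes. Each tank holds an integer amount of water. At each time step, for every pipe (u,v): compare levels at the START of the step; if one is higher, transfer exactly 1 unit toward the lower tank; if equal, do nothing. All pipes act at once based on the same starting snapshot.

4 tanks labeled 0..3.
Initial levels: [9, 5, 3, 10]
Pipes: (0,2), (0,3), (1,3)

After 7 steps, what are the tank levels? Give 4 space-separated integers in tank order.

Answer: 7 8 6 6

Derivation:
Step 1: flows [0->2,3->0,3->1] -> levels [9 6 4 8]
Step 2: flows [0->2,0->3,3->1] -> levels [7 7 5 8]
Step 3: flows [0->2,3->0,3->1] -> levels [7 8 6 6]
Step 4: flows [0->2,0->3,1->3] -> levels [5 7 7 8]
Step 5: flows [2->0,3->0,3->1] -> levels [7 8 6 6]
  -> period-2 cycle: step 5 state = step 3 state
  -> state at step 7: (7-3) mod 2 = 0, same as step 3 -> [7 8 6 6]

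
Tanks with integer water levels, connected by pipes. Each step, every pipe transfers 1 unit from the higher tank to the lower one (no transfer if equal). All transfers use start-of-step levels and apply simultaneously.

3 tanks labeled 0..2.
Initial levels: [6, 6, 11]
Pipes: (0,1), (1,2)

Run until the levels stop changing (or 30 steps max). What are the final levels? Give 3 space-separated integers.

Answer: 8 7 8

Derivation:
Step 1: flows [0=1,2->1] -> levels [6 7 10]
Step 2: flows [1->0,2->1] -> levels [7 7 9]
Step 3: flows [0=1,2->1] -> levels [7 8 8]
Step 4: flows [1->0,1=2] -> levels [8 7 8]
Step 5: flows [0->1,2->1] -> levels [7 9 7]
Step 6: flows [1->0,1->2] -> levels [8 7 8]
  -> period-2 cycle: step 6 state = step 4 state; never stabilizes
  -> state at step 30: (30-4) mod 2 = 0, same as step 4 -> [8 7 8]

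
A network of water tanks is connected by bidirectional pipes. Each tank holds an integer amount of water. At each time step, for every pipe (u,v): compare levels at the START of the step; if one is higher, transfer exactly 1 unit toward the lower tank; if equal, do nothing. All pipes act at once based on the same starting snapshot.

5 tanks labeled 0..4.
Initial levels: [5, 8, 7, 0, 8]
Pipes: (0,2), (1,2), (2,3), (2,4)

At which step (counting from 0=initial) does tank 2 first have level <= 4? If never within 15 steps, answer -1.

Step 1: flows [2->0,1->2,2->3,4->2] -> levels [6 7 7 1 7]
Step 2: flows [2->0,1=2,2->3,2=4] -> levels [7 7 5 2 7]
Step 3: flows [0->2,1->2,2->3,4->2] -> levels [6 6 7 3 6]
Step 4: flows [2->0,2->1,2->3,2->4] -> levels [7 7 3 4 7]
Tank 2 first reaches <=4 at step 4

Answer: 4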